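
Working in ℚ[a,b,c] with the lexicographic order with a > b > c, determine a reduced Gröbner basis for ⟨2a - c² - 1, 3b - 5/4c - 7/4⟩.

This is the nonlinear analogue of row-reducing a linear system.

f_1 = 2a - c² - 1, LT = a.
f_2 = 3b - 5/4c - 7/4, LT = b.

The S-polynomials (S(f_1,f_2)) all reduce to 0 modulo the current basis, so we have a Gröbner basis.

G = {a - ½c² - ½, b - 5/12c - 7/12}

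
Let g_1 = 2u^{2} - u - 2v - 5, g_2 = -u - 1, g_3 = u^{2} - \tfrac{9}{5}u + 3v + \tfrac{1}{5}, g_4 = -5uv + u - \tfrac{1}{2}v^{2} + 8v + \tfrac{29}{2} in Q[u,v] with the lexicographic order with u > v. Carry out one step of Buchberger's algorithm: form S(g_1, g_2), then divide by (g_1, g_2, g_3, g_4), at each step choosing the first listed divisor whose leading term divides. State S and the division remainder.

S(g_1, g_2) = -\tfrac{3}{2}u - v - \tfrac{5}{2}; remainder on division = -v - 1.

lcm(LM(g_1), LM(g_2)) = u^{2}.
S = (lcm/LT(g_1))·g_1 − (lcm/LT(g_2))·g_2 = -\tfrac{3}{2}u - v - \tfrac{5}{2}.
Reduce S modulo (g_1, g_2, g_3, g_4) in that order:
  leading term u: subtract (\tfrac{3}{2})·g_2 from -\tfrac{3}{2}u - v - \tfrac{5}{2} → -v - 1
  leading term v: no divisor's leading term divides it; move -v to the remainder.
  leading term 1: no divisor's leading term divides it; move -1 to the remainder.
The remainder -v - 1 is nonzero, so it would be added as the next basis element.
An S-polynomial is built so that the two leading terms cancel; whether anything survives reduction is exactly the Gröbner-basis criterion.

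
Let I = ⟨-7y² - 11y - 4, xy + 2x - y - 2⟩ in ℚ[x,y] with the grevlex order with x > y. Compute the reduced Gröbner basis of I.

The reduced Gröbner basis is the canonical form of the ideal for this ordering.

f_1 = -7y² - 11y - 4, LT = y².
f_2 = xy + 2x - y - 2, LT = xy.

S(f_1,f_2): lcm = xy². S = -3/7xy + y² + 4/7x + 2y.
  reduce S modulo (f_1, f_2):
  remainder 10/7x - 10/7 ≠ 0; add g_3 = 10/7x - 10/7 to the basis.

The other S-polynomials (S(f_1,g_3), S(f_2,g_3)) all reduce to 0 modulo the current basis, so we have a Gröbner basis.
Inter-reduce: drop elements whose leading term is divisible by another's, tail-reduce, and make monic.

G = {y² + 11/7y + 4/7, x - 1}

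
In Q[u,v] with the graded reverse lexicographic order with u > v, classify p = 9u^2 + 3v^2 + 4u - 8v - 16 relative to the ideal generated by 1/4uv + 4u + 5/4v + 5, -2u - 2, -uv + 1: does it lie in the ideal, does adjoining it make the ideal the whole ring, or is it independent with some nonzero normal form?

First compute the reduced Gröbner basis of I by Buchberger's algorithm.
f_1 = 1/4uv + 4u + 5/4v + 5, LT = uv.
f_2 = -2u - 2, LT = u.
f_3 = -uv + 1, LT = uv.

S(f_1,f_2): lcm = uv. S = 16u + 4v + 20.
  leading term u: subtract (-8)·f_2 from 16u + 4v + 20 → 4v + 4
  leading term v: no divisor's leading term divides it; move 4v to the remainder.
  leading term 1: no divisor's leading term divides it; move 4 to the remainder.
  remainder 4v + 4 ≠ 0; add h_4 = 4v + 4 to the basis.

The other S-polynomials (S(f_1,f_3), S(f_2,f_3), S(f_1,h_4), S(f_2,h_4), S(f_3,h_4)) all reduce to 0 modulo the current basis, so we have a Gröbner basis.
Inter-reduce: drop elements whose leading term is divisible by another's, tail-reduce, and make monic.
Reduced Gröbner basis: {u + 1, v + 1}.
Label its elements g_1 = u + 1, g_2 = v + 1.

Reduce p = 9u^2 + 3v^2 + 4u - 8v - 16 modulo G:
  leading term u^2: subtract (9u)·g_1 from 9u^2 + 3v^2 + 4u - 8v - 16 → 3v^2 - 5u - 8v - 16
  leading term v^2: subtract (3v)·g_2 from 3v^2 - 5u - 8v - 16 → -5u - 11v - 16
  leading term u: subtract (-5)·g_1 from -5u - 11v - 16 → -11v - 11
  leading term v: subtract (-11)·g_2 from -11v - 11 → 0
  normal form = 0.
Since the normal form is 0, p ∈ I.

9u^2 + 3v^2 + 4u - 8v - 16 lies in I (it reduces to 0).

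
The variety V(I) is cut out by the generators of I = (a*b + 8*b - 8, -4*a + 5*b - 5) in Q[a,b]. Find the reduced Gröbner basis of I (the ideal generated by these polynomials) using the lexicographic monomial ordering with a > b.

G = {a - 5/4*b + 5/4, b**2 + 27/5*b - 32/5}

f_1 = a*b + 8*b - 8, LT = a*b.
f_2 = -4*a + 5*b - 5, LT = a.

S(f_1,f_2): lcm = a*b. S = 5/4*b**2 + 27/4*b - 8.
  leading term b**2: no divisor's leading term divides it; move 5/4*b**2 to the remainder.
  leading term b: no divisor's leading term divides it; move 27/4*b to the remainder.
  leading term 1: no divisor's leading term divides it; move -8 to the remainder.
  remainder 5/4*b**2 + 27/4*b - 8 ≠ 0; add g_3 = 5/4*b**2 + 27/4*b - 8 to the basis.

The other S-polynomials (S(f_1,g_3), S(f_2,g_3)) all reduce to 0 modulo the current basis, so we have a Gröbner basis.
Inter-reduce: drop elements whose leading term is divisible by another's, tail-reduce, and make monic.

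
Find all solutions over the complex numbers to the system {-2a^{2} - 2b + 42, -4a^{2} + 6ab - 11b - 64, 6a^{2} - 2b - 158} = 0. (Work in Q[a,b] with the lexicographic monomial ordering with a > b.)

Compute a lex Gröbner basis by Buchberger's algorithm.
f_1 = -2a^{2} - 2b + 42, LT = a^{2}.
f_2 = -4a^{2} + 6ab - 11b - 64, LT = a^{2}.
f_3 = 6a^{2} - 2b - 158, LT = a^{2}.

S(f_1,f_2): lcm = a^{2}. S = \tfrac{3}{2}ab - \tfrac{7}{4}b - 37.
  reduce S modulo (f_1, f_2, f_3):
  remainder \tfrac{3}{2}ab - \tfrac{7}{4}b - 37 ≠ 0; add h_4 = \tfrac{3}{2}ab - \tfrac{7}{4}b - 37 to the basis.

S(f_1,f_3): lcm = a^{2}. S = \tfrac{4}{3}b + \tfrac{16}{3}.
  reduce S modulo (f_1, f_2, f_3, h_4):
  remainder \tfrac{4}{3}b + \tfrac{16}{3} ≠ 0; add h_5 = \tfrac{4}{3}b + \tfrac{16}{3} to the basis.

S(f_1,h_4): lcm = a^{2}b. S = \tfrac{7}{6}ab + \tfrac{74}{3}a + b^{2} - 21b.
  reduce S modulo (f_1, f_2, f_3, h_4, h_5):
  remainder \tfrac{74}{3}a + \tfrac{370}{3} ≠ 0; add h_6 = \tfrac{74}{3}a + \tfrac{370}{3} to the basis.

The other S-polynomials (S(f_2,f_3), S(f_2,h_4), S(f_3,h_4), S(f_1,h_5), S(f_2,h_5), S(f_3,h_5), S(h_4,h_5), S(f_1,h_6), S(f_2,h_6), S(f_3,h_6), S(h_4,h_6), S(h_5,h_6)) all reduce to 0 modulo the current basis, so we have a Gröbner basis.
Inter-reduce: drop elements whose leading term is divisible by another's, tail-reduce, and make monic.
Reduced Gröbner basis: {a + 5, b + 4}.

A lex Gröbner basis eliminates variables successively. Here b + 4 depends only on b, with roots {-4}; lifting each root through the earlier basis elements recovers the full solutions.
  b = -4: the earlier basis element becomes a + 5 = 0, giving a = -5 — point (-5, -4).

{(-5, -4)}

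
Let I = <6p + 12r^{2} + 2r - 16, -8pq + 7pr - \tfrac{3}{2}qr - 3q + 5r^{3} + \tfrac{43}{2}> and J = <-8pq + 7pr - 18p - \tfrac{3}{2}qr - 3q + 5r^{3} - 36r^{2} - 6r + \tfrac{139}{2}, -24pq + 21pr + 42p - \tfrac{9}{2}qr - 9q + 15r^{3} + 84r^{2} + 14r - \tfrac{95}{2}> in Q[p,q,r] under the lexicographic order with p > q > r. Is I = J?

Since reduced Gröbner bases are canonical representatives of ideals under a given ordering, it suffices to compute and compare them.
Buchberger on the first generating set:
f_1 = 6p + 12r^{2} + 2r - 16, LT = p.
f_2 = -8pq + 7pr - \tfrac{3}{2}qr - 3q + 5r^{3} + \tfrac{43}{2}, LT = pq.

S(f_1,f_2): lcm = pq. S = \tfrac{7}{8}pr + 2qr^{2} + \tfrac{7}{48}qr - \tfrac{73}{24}q + \tfrac{5}{8}r^{3} + \tfrac{43}{16}.
  leading term pr: subtract (\tfrac{7}{48}r)·f_1 from \tfrac{7}{8}pr + 2qr^{2} + \tfrac{7}{48}qr - \tfrac{73}{24}q + \tfrac{5}{8}r^{3} + \tfrac{43}{16} → 2qr^{2} + \tfrac{7}{48}qr - \tfrac{73}{24}q - \tfrac{9}{8}r^{3} - \tfrac{7}{24}r^{2} + \tfrac{7}{3}r + \tfrac{43}{16}
  leading term qr^{2}: no divisor's leading term divides it; move 2qr^{2} to the remainder.
  leading term qr: no divisor's leading term divides it; move \tfrac{7}{48}qr to the remainder.
  leading term q: no divisor's leading term divides it; move -\tfrac{73}{24}q to the remainder.
  leading term r^{3}: no divisor's leading term divides it; move -\tfrac{9}{8}r^{3} to the remainder.
  leading term r^{2}: no divisor's leading term divides it; move -\tfrac{7}{24}r^{2} to the remainder.
  leading term r: no divisor's leading term divides it; move \tfrac{7}{3}r to the remainder.
  leading term 1: no divisor's leading term divides it; move \tfrac{43}{16} to the remainder.
  remainder 2qr^{2} + \tfrac{7}{48}qr - \tfrac{73}{24}q - \tfrac{9}{8}r^{3} - \tfrac{7}{24}r^{2} + \tfrac{7}{3}r + \tfrac{43}{16} ≠ 0; add g_3 = 2qr^{2} + \tfrac{7}{48}qr - \tfrac{73}{24}q - \tfrac{9}{8}r^{3} - \tfrac{7}{24}r^{2} + \tfrac{7}{3}r + \tfrac{43}{16} to the basis.

The other S-polynomials (S(f_1,g_3), S(f_2,g_3)) all reduce to 0 modulo the current basis, so we have a Gröbner basis.
Inter-reduce: drop elements whose leading term is divisible by another's, tail-reduce, and make monic.
Reduced Gröbner basis: {p + 2r^{2} + \tfrac{1}{3}r - \tfrac{8}{3}, qr^{2} + \tfrac{7}{96}qr - \tfrac{73}{48}q - \tfrac{9}{16}r^{3} - \tfrac{7}{48}r^{2} + \tfrac{7}{6}r + \tfrac{43}{32}}.

Buchberger on the second generating set:
h_1 = -8pq + 7pr - 18p - \tfrac{3}{2}qr - 3q + 5r^{3} - 36r^{2} - 6r + \tfrac{139}{2}, LT = pq.
h_2 = -24pq + 21pr + 42p - \tfrac{9}{2}qr - 9q + 15r^{3} + 84r^{2} + 14r - \tfrac{95}{2}, LT = pq.

S(h_1,h_2): lcm = pq. S = 4p + 8r^{2} + \tfrac{4}{3}r - \tfrac{32}{3}.
  leading term p: no divisor's leading term divides it; move 4p to the remainder.
  leading term r^{2}: no divisor's leading term divides it; move 8r^{2} to the remainder.
  leading term r: no divisor's leading term divides it; move \tfrac{4}{3}r to the remainder.
  leading term 1: no divisor's leading term divides it; move -\tfrac{32}{3} to the remainder.
  remainder 4p + 8r^{2} + \tfrac{4}{3}r - \tfrac{32}{3} ≠ 0; add k_3 = 4p + 8r^{2} + \tfrac{4}{3}r - \tfrac{32}{3} to the basis.

S(h_1,k_3): lcm = pq. S = -\tfrac{7}{8}pr + \tfrac{9}{4}p - 2qr^{2} - \tfrac{7}{48}qr + \tfrac{73}{24}q - \tfrac{5}{8}r^{3} + \tfrac{9}{2}r^{2} + \tfrac{3}{4}r - \tfrac{139}{16}.
  leading term pr: subtract (-\tfrac{7}{32}r)·k_3 from -\tfrac{7}{8}pr + \tfrac{9}{4}p - 2qr^{2} - \tfrac{7}{48}qr + \tfrac{73}{24}q - \tfrac{5}{8}r^{3} + \tfrac{9}{2}r^{2} + \tfrac{3}{4}r - \tfrac{139}{16} → \tfrac{9}{4}p - 2qr^{2} - \tfrac{7}{48}qr + \tfrac{73}{24}q + \tfrac{9}{8}r^{3} + \tfrac{115}{24}r^{2} - \tfrac{19}{12}r - \tfrac{139}{16}
  leading term p: subtract (\tfrac{9}{16})·k_3 from \tfrac{9}{4}p - 2qr^{2} - \tfrac{7}{48}qr + \tfrac{73}{24}q + \tfrac{9}{8}r^{3} + \tfrac{115}{24}r^{2} - \tfrac{19}{12}r - \tfrac{139}{16} → -2qr^{2} - \tfrac{7}{48}qr + \tfrac{73}{24}q + \tfrac{9}{8}r^{3} + \tfrac{7}{24}r^{2} - \tfrac{7}{3}r - \tfrac{43}{16}
  leading term qr^{2}: no divisor's leading term divides it; move -2qr^{2} to the remainder.
  leading term qr: no divisor's leading term divides it; move -\tfrac{7}{48}qr to the remainder.
  leading term q: no divisor's leading term divides it; move \tfrac{73}{24}q to the remainder.
  leading term r^{3}: no divisor's leading term divides it; move \tfrac{9}{8}r^{3} to the remainder.
  leading term r^{2}: no divisor's leading term divides it; move \tfrac{7}{24}r^{2} to the remainder.
  leading term r: no divisor's leading term divides it; move -\tfrac{7}{3}r to the remainder.
  leading term 1: no divisor's leading term divides it; move -\tfrac{43}{16} to the remainder.
  remainder -2qr^{2} - \tfrac{7}{48}qr + \tfrac{73}{24}q + \tfrac{9}{8}r^{3} + \tfrac{7}{24}r^{2} - \tfrac{7}{3}r - \tfrac{43}{16} ≠ 0; add k_4 = -2qr^{2} - \tfrac{7}{48}qr + \tfrac{73}{24}q + \tfrac{9}{8}r^{3} + \tfrac{7}{24}r^{2} - \tfrac{7}{3}r - \tfrac{43}{16} to the basis.

The other S-polynomials (S(h_2,k_3), S(h_1,k_4), S(h_2,k_4), S(k_3,k_4)) all reduce to 0 modulo the current basis, so we have a Gröbner basis.
Inter-reduce: drop elements whose leading term is divisible by another's, tail-reduce, and make monic.
Reduced Gröbner basis: {p + 2r^{2} + \tfrac{1}{3}r - \tfrac{8}{3}, qr^{2} + \tfrac{7}{96}qr - \tfrac{73}{48}q - \tfrac{9}{16}r^{3} - \tfrac{7}{48}r^{2} + \tfrac{7}{6}r + \tfrac{43}{32}}.

The two bases agree; hence the ideals are identical.
The same test decides containment: I ⊆ J iff every generator of I reduces to 0 modulo a Gröbner basis of J.

Yes, the ideals are equal.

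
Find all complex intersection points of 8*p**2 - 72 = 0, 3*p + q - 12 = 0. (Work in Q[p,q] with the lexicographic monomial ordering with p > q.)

Compute a lex Gröbner basis by Buchberger's algorithm.
f_1 = 8*p**2 - 72, LT = p**2.
f_2 = 3*p + q - 12, LT = p.

S(f_1,f_2): lcm = p**2. S = -1/3*p*q + 4*p - 9.
  leading term p*q: subtract (-1/9*q)·f_2 from -1/3*p*q + 4*p - 9 → 4*p + 1/9*q**2 - 4/3*q - 9
  leading term p: subtract (4/3)·f_2 from 4*p + 1/9*q**2 - 4/3*q - 9 → 1/9*q**2 - 8/3*q + 7
  leading term q**2: no divisor's leading term divides it; move 1/9*q**2 to the remainder.
  leading term q: no divisor's leading term divides it; move -8/3*q to the remainder.
  leading term 1: no divisor's leading term divides it; move 7 to the remainder.
  remainder 1/9*q**2 - 8/3*q + 7 ≠ 0; add h_3 = 1/9*q**2 - 8/3*q + 7 to the basis.

The other S-polynomials (S(f_1,h_3), S(f_2,h_3)) all reduce to 0 modulo the current basis, so we have a Gröbner basis.
Inter-reduce: drop elements whose leading term is divisible by another's, tail-reduce, and make monic.
Reduced Gröbner basis: {p + 1/3*q - 4, q**2 - 24*q + 63}.

Elimination: the polynomial q**2 - 24*q + 63 lies in the elimination ideal for q, so q ∈ {3, 21}. For each such q, the remaining basis elements (now univariate) give the rest of the solution.
  q = 3: the earlier basis element becomes p - 3 = 0, giving p = 3 — point (3, 3).
  q = 21: the earlier basis element becomes p + 3 = 0, giving p = -3 — point (-3, 21).

{(3, 3), (-3, 21)}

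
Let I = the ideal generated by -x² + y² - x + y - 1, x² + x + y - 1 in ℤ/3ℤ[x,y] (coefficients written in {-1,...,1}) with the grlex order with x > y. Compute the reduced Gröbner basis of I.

G = {x² + x + y - 1, y² - y + 1}

f_1 = -x² + y² - x + y - 1, LT = x².
f_2 = x² + x + y - 1, LT = x².

S(f_1,f_2): lcm = x². S = -y² + y - 1.
  leading term y²: no divisor's leading term divides it; move -y² to the remainder.
  leading term y: no divisor's leading term divides it; move y to the remainder.
  leading term 1: no divisor's leading term divides it; move -1 to the remainder.
  remainder -y² + y - 1 ≠ 0; add g_3 = -y² + y - 1 to the basis.

The other S-polynomials (S(f_1,g_3), S(f_2,g_3)) all reduce to 0 modulo the current basis, so we have a Gröbner basis.
Inter-reduce: drop elements whose leading term is divisible by another's, tail-reduce, and make monic.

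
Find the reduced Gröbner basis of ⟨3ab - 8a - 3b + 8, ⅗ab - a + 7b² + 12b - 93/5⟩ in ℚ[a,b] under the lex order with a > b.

f_1 = 3ab - 8a - 3b + 8, LT = ab.
f_2 = ⅗ab - a + 7b² + 12b - 93/5, LT = ab.

S(f_1,f_2): lcm = ab. S = -a - 35/3b² - 21b + 101/3.
  leading term a: no divisor's leading term divides it; move -a to the remainder.
  leading term b²: no divisor's leading term divides it; move -35/3b² to the remainder.
  leading term b: no divisor's leading term divides it; move -21b to the remainder.
  leading term 1: no divisor's leading term divides it; move 101/3 to the remainder.
  remainder -a - 35/3b² - 21b + 101/3 ≠ 0; add g_3 = -a - 35/3b² - 21b + 101/3 to the basis.

S(f_1,g_3): lcm = ab. S = -8/3a - 35/3b³ - 21b² + 98/3b + 8/3.
  leading term a: subtract (8/3)·g_3 from -8/3a - 35/3b³ - 21b² + 98/3b + 8/3 → -35/3b³ + 91/9b² + 266/3b - 784/9
  leading term b³: no divisor's leading term divides it; move -35/3b³ to the remainder.
  leading term b²: no divisor's leading term divides it; move 91/9b² to the remainder.
  leading term b: no divisor's leading term divides it; move 266/3b to the remainder.
  leading term 1: no divisor's leading term divides it; move -784/9 to the remainder.
  remainder -35/3b³ + 91/9b² + 266/3b - 784/9 ≠ 0; add g_4 = -35/3b³ + 91/9b² + 266/3b - 784/9 to the basis.

The other S-polynomials (S(f_2,g_3), S(f_1,g_4), S(f_2,g_4), S(g_3,g_4)) all reduce to 0 modulo the current basis, so we have a Gröbner basis.
Inter-reduce: drop elements whose leading term is divisible by another's, tail-reduce, and make monic.

G = {a + 35/3b² + 21b - 101/3, b³ - 13/15b² - 38/5b + 112/15}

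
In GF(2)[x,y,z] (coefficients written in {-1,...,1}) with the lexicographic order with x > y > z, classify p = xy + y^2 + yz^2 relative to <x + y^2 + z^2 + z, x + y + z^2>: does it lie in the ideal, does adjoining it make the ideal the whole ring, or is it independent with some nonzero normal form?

xy + y^2 + yz^2 lies in I (it reduces to 0).

First compute the reduced Gröbner basis of I by Buchberger's algorithm.
f_1 = x + y^2 + z^2 + z, LT = x.
f_2 = x + y + z^2, LT = x.

S(f_1,f_2): lcm = x. S = y^2 + y + z.
  leading term y^2: no divisor's leading term divides it; move y^2 to the remainder.
  leading term y: no divisor's leading term divides it; move y to the remainder.
  leading term z: no divisor's leading term divides it; move z to the remainder.
  remainder y^2 + y + z ≠ 0; add h_3 = y^2 + y + z to the basis.

The other S-polynomials (S(f_1,h_3), S(f_2,h_3)) all reduce to 0 modulo the current basis, so we have a Gröbner basis.
Inter-reduce: drop elements whose leading term is divisible by another's, tail-reduce, and make monic.
Reduced Gröbner basis: {x + y + z^2, y^2 + y + z}.
Label its elements g_1 = x + y + z^2, g_2 = y^2 + y + z.

Reduce p = xy + y^2 + yz^2 modulo G:
  leading term xy: subtract (y)·g_1 from xy + y^2 + yz^2 → 0
  normal form = 0.
Since the normal form is 0, p ∈ I.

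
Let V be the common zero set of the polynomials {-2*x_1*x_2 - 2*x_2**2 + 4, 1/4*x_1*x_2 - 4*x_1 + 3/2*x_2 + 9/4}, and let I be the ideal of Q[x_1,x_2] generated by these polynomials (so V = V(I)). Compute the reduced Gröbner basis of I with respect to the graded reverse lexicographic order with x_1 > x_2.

G = {x_1**2 + 245/16*x_1 - 105/16*x_2 - 39/4, x_1*x_2 - 16*x_1 + 6*x_2 + 9, x_2**2 + 16*x_1 - 6*x_2 - 11}

The reduced Gröbner basis is the canonical form of the ideal for this ordering.

f_1 = -2*x_1*x_2 - 2*x_2**2 + 4, LT = x_1*x_2.
f_2 = 1/4*x_1*x_2 - 4*x_1 + 3/2*x_2 + 9/4, LT = x_1*x_2.

S(f_1,f_2): lcm = x_1*x_2. S = x_2**2 + 16*x_1 - 6*x_2 - 11.
  reduce S modulo (f_1, f_2):
  remainder x_2**2 + 16*x_1 - 6*x_2 - 11 ≠ 0; add g_3 = x_2**2 + 16*x_1 - 6*x_2 - 11 to the basis.

S(f_1,g_3): lcm = x_1*x_2**2. S = x_2**3 - 16*x_1**2 + 6*x_1*x_2 + 11*x_1 - 2*x_2.
  reduce S modulo (f_1, f_2, g_3):
  remainder -16*x_1**2 - 245*x_1 + 105*x_2 + 156 ≠ 0; add g_4 = -16*x_1**2 - 245*x_1 + 105*x_2 + 156 to the basis.

The other S-polynomials (S(f_2,g_3), S(f_1,g_4), S(f_2,g_4), S(g_3,g_4)) all reduce to 0 modulo the current basis, so we have a Gröbner basis.
Inter-reduce: drop elements whose leading term is divisible by another's, tail-reduce, and make monic.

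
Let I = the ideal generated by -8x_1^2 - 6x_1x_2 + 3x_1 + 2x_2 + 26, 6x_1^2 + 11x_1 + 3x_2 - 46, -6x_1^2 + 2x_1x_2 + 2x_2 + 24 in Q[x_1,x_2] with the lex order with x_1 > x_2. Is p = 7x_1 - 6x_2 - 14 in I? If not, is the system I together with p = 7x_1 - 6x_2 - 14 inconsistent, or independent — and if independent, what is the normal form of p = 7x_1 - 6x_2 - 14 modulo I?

7x_1 - 6x_2 - 14 lies in I (it reduces to 0).

First compute the reduced Gröbner basis of I by Buchberger's algorithm.
f_1 = -8x_1^2 - 6x_1x_2 + 3x_1 + 2x_2 + 26, LT = x_1^2.
f_2 = 6x_1^2 + 11x_1 + 3x_2 - 46, LT = x_1^2.
f_3 = -6x_1^2 + 2x_1x_2 + 2x_2 + 24, LT = x_1^2.

S(f_1,f_2): lcm = x_1^2. S = 3/4x_1x_2 - 53/24x_1 - 3/4x_2 + 53/12.
  leading term x_1x_2: no divisor's leading term divides it; move 3/4x_1x_2 to the remainder.
  leading term x_1: no divisor's leading term divides it; move -53/24x_1 to the remainder.
  leading term x_2: no divisor's leading term divides it; move -3/4x_2 to the remainder.
  leading term 1: no divisor's leading term divides it; move 53/12 to the remainder.
  remainder 3/4x_1x_2 - 53/24x_1 - 3/4x_2 + 53/12 ≠ 0; add h_4 = 3/4x_1x_2 - 53/24x_1 - 3/4x_2 + 53/12 to the basis.

S(f_1,f_3): lcm = x_1^2. S = 13/12x_1x_2 - 3/8x_1 + 1/12x_2 + 3/4.
  leading term x_1x_2: subtract (13/9)·h_4 from 13/12x_1x_2 - 3/8x_1 + 1/12x_2 + 3/4 → 76/27x_1 + 7/6x_2 - 152/27
  leading term x_1: no divisor's leading term divides it; move 76/27x_1 to the remainder.
  leading term x_2: no divisor's leading term divides it; move 7/6x_2 to the remainder.
  leading term 1: no divisor's leading term divides it; move -152/27 to the remainder.
  remainder 76/27x_1 + 7/6x_2 - 152/27 ≠ 0; add h_5 = 76/27x_1 + 7/6x_2 - 152/27 to the basis.

S(f_1,h_4): lcm = x_1^2x_2. S = 53/18x_1^2 + 3/4x_1x_2^2 + 5/8x_1x_2 - 53/9x_1 - 1/4x_2^2 - 13/4x_2.
  leading term x_1^2: subtract (-53/144)·f_1 from 53/18x_1^2 + 3/4x_1x_2^2 + 5/8x_1x_2 - 53/9x_1 - 1/4x_2^2 - 13/4x_2 → 3/4x_1x_2^2 - 19/12x_1x_2 - 689/144x_1 - 1/4x_2^2 - 181/72x_2 + 689/72
  leading term x_1x_2^2: subtract (x_2)·h_4 from 3/4x_1x_2^2 - 19/12x_1x_2 - 689/144x_1 - 1/4x_2^2 - 181/72x_2 + 689/72 → 5/8x_1x_2 - 689/144x_1 + 1/2x_2^2 - 499/72x_2 + 689/72
  leading term x_1x_2: subtract (5/6)·h_4 from 5/8x_1x_2 - 689/144x_1 + 1/2x_2^2 - 499/72x_2 + 689/72 → -53/18x_1 + 1/2x_2^2 - 227/36x_2 + 53/9
  leading term x_1: subtract (-159/152)·h_5 from -53/18x_1 + 1/2x_2^2 - 227/36x_2 + 53/9 → 1/2x_2^2 - 13913/2736x_2
  leading term x_2^2: no divisor's leading term divides it; move 1/2x_2^2 to the remainder.
  leading term x_2: no divisor's leading term divides it; move -13913/2736x_2 to the remainder.
  remainder 1/2x_2^2 - 13913/2736x_2 ≠ 0; add h_6 = 1/2x_2^2 - 13913/2736x_2 to the basis.

S(f_3,h_4): lcm = x_1^2x_2. S = 53/18x_1^2 - 1/3x_1x_2^2 + x_1x_2 - 53/9x_1 - 1/3x_2^2 - 4x_2.
  leading term x_1^2: subtract (-53/144)·f_1 from 53/18x_1^2 - 1/3x_1x_2^2 + x_1x_2 - 53/9x_1 - 1/3x_2^2 - 4x_2 → -1/3x_1x_2^2 - 29/24x_1x_2 - 689/144x_1 - 1/3x_2^2 - 235/72x_2 + 689/72
  leading term x_1x_2^2: subtract (-4/9x_2)·h_4 from -1/3x_1x_2^2 - 29/24x_1x_2 - 689/144x_1 - 1/3x_2^2 - 235/72x_2 + 689/72 → -473/216x_1x_2 - 689/144x_1 - 2/3x_2^2 - 281/216x_2 + 689/72
  leading term x_1x_2: subtract (-473/162)·h_4 from -473/216x_1x_2 - 689/144x_1 - 2/3x_2^2 - 281/216x_2 + 689/72 → -5459/486x_1 - 2/3x_2^2 - 377/108x_2 + 5459/243
  leading term x_1: subtract (-5459/1368)·h_5 from -5459/486x_1 - 2/3x_2^2 - 377/108x_2 + 5459/243 → -2/3x_2^2 + 3187/2736x_2
  leading term x_2^2: subtract (-4/3)·h_6 from -2/3x_2^2 + 3187/2736x_2 → -46091/8208x_2
  leading term x_2: no divisor's leading term divides it; move -46091/8208x_2 to the remainder.
  remainder -46091/8208x_2 ≠ 0; add h_7 = -46091/8208x_2 to the basis.

The other S-polynomials (S(f_2,f_3), S(f_2,h_4), S(f_1,h_5), S(f_2,h_5), S(f_3,h_5), S(h_4,h_5), S(f_1,h_6), S(f_2,h_6), S(f_3,h_6), S(h_4,h_6), S(h_5,h_6), S(f_1,h_7), S(f_2,h_7), S(f_3,h_7), S(h_4,h_7), S(h_5,h_7), S(h_6,h_7)) all reduce to 0 modulo the current basis, so we have a Gröbner basis.
Inter-reduce: drop elements whose leading term is divisible by another's, tail-reduce, and make monic.
Reduced Gröbner basis: {x_1 - 2, x_2}.
Label its elements g_1 = x_1 - 2, g_2 = x_2.

Reduce p = 7x_1 - 6x_2 - 14 modulo G:
  leading term x_1: subtract (7)·g_1 from 7x_1 - 6x_2 - 14 → -6x_2
  leading term x_2: subtract (-6)·g_2 from -6x_2 → 0
  normal form = 0.
Since the normal form is 0, p ∈ I.

Ideal membership is decidable via reduction modulo a Gröbner basis.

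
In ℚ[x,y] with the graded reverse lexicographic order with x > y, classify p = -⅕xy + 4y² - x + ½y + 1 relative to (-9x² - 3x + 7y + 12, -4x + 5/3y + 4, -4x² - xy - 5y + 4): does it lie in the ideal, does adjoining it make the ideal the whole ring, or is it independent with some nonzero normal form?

-⅕xy + 4y² - x + ½y + 1 lies in I (it reduces to 0).

First compute the reduced Gröbner basis of I by Buchberger's algorithm.
f_1 = -9x² - 3x + 7y + 12, LT = x².
f_2 = -4x + 5/3y + 4, LT = x.
f_3 = -4x² - xy - 5y + 4, LT = x².

S(f_1,f_2): lcm = x². S = 5/12xy + 4/3x - 7/9y - 4/3.
  leading term xy: subtract (-5/48y)·f_2 from 5/12xy + 4/3x - 7/9y - 4/3 → 25/144y² + 4/3x - 13/36y - 4/3
  leading term y²: no divisor's leading term divides it; move 25/144y² to the remainder.
  leading term x: subtract (-⅓)·f_2 from 4/3x - 13/36y - 4/3 → 7/36y
  leading term y: no divisor's leading term divides it; move 7/36y to the remainder.
  remainder 25/144y² + 7/36y ≠ 0; add h_4 = 25/144y² + 7/36y to the basis.

S(f_1,f_3): lcm = x². S = -¼xy + ⅓x - 73/36y - ⅓.
  leading term xy: subtract (1/16y)·f_2 from -¼xy + ⅓x - 73/36y - ⅓ → -5/48y² + ⅓x - 41/18y - ⅓
  leading term y²: subtract (-⅗)·h_4 from -5/48y² + ⅓x - 41/18y - ⅓ → ⅓x - 389/180y - ⅓
  leading term x: subtract (-1/12)·f_2 from ⅓x - 389/180y - ⅓ → -91/45y
  leading term y: no divisor's leading term divides it; move -91/45y to the remainder.
  remainder -91/45y ≠ 0; add h_5 = -91/45y to the basis.

The other S-polynomials (S(f_2,f_3), S(f_1,h_4), S(f_2,h_4), S(f_3,h_4), S(f_1,h_5), S(f_2,h_5), S(f_3,h_5), S(h_4,h_5)) all reduce to 0 modulo the current basis, so we have a Gröbner basis.
Inter-reduce: drop elements whose leading term is divisible by another's, tail-reduce, and make monic.
Reduced Gröbner basis: {x - 1, y}.
Label its elements g_1 = x - 1, g_2 = y.

Reduce p = -⅕xy + 4y² - x + ½y + 1 modulo G:
  leading term xy: subtract (-⅕y)·g_1 from -⅕xy + 4y² - x + ½y + 1 → 4y² - x + 3/10y + 1
  leading term y²: subtract (4y)·g_2 from 4y² - x + 3/10y + 1 → -x + 3/10y + 1
  leading term x: subtract (-1)·g_1 from -x + 3/10y + 1 → 3/10y
  leading term y: subtract (3/10)·g_2 from 3/10y → 0
  normal form = 0.
Since the normal form is 0, p ∈ I.

Ideal membership is decidable via reduction modulo a Gröbner basis.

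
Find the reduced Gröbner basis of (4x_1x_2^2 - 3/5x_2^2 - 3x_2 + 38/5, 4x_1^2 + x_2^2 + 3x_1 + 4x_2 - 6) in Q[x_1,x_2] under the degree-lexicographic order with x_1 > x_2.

G = {x_2^4 + 4x_2^3 + 3x_1x_2 - 273/50x_2^2 - 38/5x_1 + 27/10x_2 - 171/25, x_1x_2^2 - 3/20x_2^2 - 3/4x_2 + 19/10, x_1^2 + 1/4x_2^2 + 3/4x_1 + x_2 - 3/2}

Buchberger's algorithm terminates because the ascending chain of leading-term ideals stabilizes.

f_1 = 4x_1x_2^2 - 3/5x_2^2 - 3x_2 + 38/5, LT = x_1x_2^2.
f_2 = 4x_1^2 + x_2^2 + 3x_1 + 4x_2 - 6, LT = x_1^2.

S(f_1,f_2): lcm = x_1^2x_2^2. S = -1/4x_2^4 - 9/10x_1x_2^2 - x_2^3 - 3/4x_1x_2 + 3/2x_2^2 + 19/10x_1.
  leading term x_2^4: no divisor's leading term divides it; move -1/4x_2^4 to the remainder.
  leading term x_1x_2^2: subtract (-9/40)·f_1 from -9/10x_1x_2^2 - x_2^3 - 3/4x_1x_2 + 3/2x_2^2 + 19/10x_1 → -x_2^3 - 3/4x_1x_2 + 273/200x_2^2 + 19/10x_1 - 27/40x_2 + 171/100
  leading term x_2^3: no divisor's leading term divides it; move -x_2^3 to the remainder.
  leading term x_1x_2: no divisor's leading term divides it; move -3/4x_1x_2 to the remainder.
  leading term x_2^2: no divisor's leading term divides it; move 273/200x_2^2 to the remainder.
  leading term x_1: no divisor's leading term divides it; move 19/10x_1 to the remainder.
  leading term x_2: no divisor's leading term divides it; move -27/40x_2 to the remainder.
  leading term 1: no divisor's leading term divides it; move 171/100 to the remainder.
  remainder -1/4x_2^4 - x_2^3 - 3/4x_1x_2 + 273/200x_2^2 + 19/10x_1 - 27/40x_2 + 171/100 ≠ 0; add g_3 = -1/4x_2^4 - x_2^3 - 3/4x_1x_2 + 273/200x_2^2 + 19/10x_1 - 27/40x_2 + 171/100 to the basis.

The other S-polynomials (S(f_1,g_3), S(f_2,g_3)) all reduce to 0 modulo the current basis, so we have a Gröbner basis.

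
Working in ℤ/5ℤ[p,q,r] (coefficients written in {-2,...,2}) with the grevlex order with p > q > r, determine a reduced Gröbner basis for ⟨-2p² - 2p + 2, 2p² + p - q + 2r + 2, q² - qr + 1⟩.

f_1 = -2p² - 2p + 2, LT = p².
f_2 = 2p² + p - q + 2r + 2, LT = p².
f_3 = q² - qr + 1, LT = q².

S(f_1,f_2): lcm = p². S = -2p - 2q - r - 2.
  leading term p: no divisor's leading term divides it; move -2p to the remainder.
  leading term q: no divisor's leading term divides it; move -2q to the remainder.
  leading term r: no divisor's leading term divides it; move -r to the remainder.
  leading term 1: no divisor's leading term divides it; move -2 to the remainder.
  remainder -2p - 2q - r - 2 ≠ 0; add g_4 = -2p - 2q - r - 2 to the basis.

S(f_1,g_4): lcm = p². S = -pq + 2pr - 1.
  leading term pq: subtract (-2q)·g_4 from -pq + 2pr - 1 → q² + 2pr - 2qr + q - 1
  leading term q²: subtract (1)·f_3 from q² + 2pr - 2qr + q - 1 → 2pr - qr + q - 2
  leading term pr: subtract (-r)·g_4 from 2pr - qr + q - 2 → 2qr - r² + q - 2r - 2
  leading term qr: no divisor's leading term divides it; move 2qr to the remainder.
  leading term r²: no divisor's leading term divides it; move -r² to the remainder.
  leading term q: no divisor's leading term divides it; move q to the remainder.
  leading term r: no divisor's leading term divides it; move -2r to the remainder.
  leading term 1: no divisor's leading term divides it; move -2 to the remainder.
  remainder 2qr - r² + q - 2r - 2 ≠ 0; add g_5 = 2qr - r² + q - 2r - 2 to the basis.

S(f_3,g_5): lcm = q²r. S = 2qr² + 2q² + qr + q + r.
  leading term qr²: subtract (r)·g_5 from 2qr² + 2q² + qr + q + r → r³ + 2q² + 2r² + q - 2r
  leading term r³: no divisor's leading term divides it; move r³ to the remainder.
  leading term q²: subtract (2)·f_3 from 2q² + 2r² + q - 2r → 2qr + 2r² + q - 2r - 2
  leading term qr: subtract (1)·g_5 from 2qr + 2r² + q - 2r - 2 → -2r²
  leading term r²: no divisor's leading term divides it; move -2r² to the remainder.
  remainder r³ - 2r² ≠ 0; add g_6 = r³ - 2r² to the basis.

The other S-polynomials (S(f_1,f_3), S(f_2,f_3), S(f_2,g_4), S(f_3,g_4), S(f_1,g_5), S(f_2,g_5), S(g_4,g_5), S(f_1,g_6), S(f_2,g_6), S(f_3,g_6), S(g_4,g_6), S(g_5,g_6)) all reduce to 0 modulo the current basis, so we have a Gröbner basis.
Inter-reduce: drop elements whose leading term is divisible by another's, tail-reduce, and make monic.

G = {r³ - 2r², q² + 2r² - 2q - r, qr + 2r² - 2q - r - 1, p + q - 2r + 1}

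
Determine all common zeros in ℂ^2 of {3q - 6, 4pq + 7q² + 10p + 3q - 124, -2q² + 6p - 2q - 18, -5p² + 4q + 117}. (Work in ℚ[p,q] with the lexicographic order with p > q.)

Compute a lex Gröbner basis by Buchberger's algorithm.
f_1 = 3q - 6, LT = q.
f_2 = 4pq + 10p + 7q² + 3q - 124, LT = pq.
f_3 = 6p - 2q² - 2q - 18, LT = p.
f_4 = -5p² + 4q + 117, LT = p².

The S-polynomials (S(f_1,f_2), S(f_1,f_3), S(f_1,f_4), S(f_2,f_3), S(f_2,f_4), S(f_3,f_4)) all reduce to 0 modulo the current basis, so we have a Gröbner basis.
Inter-reduce: drop elements whose leading term is divisible by another's, tail-reduce, and make monic.
Reduced Gröbner basis: {p - 5, q - 2}.

Elimination: the polynomial q - 2 lies in the elimination ideal for q, so q ∈ {2}. For each such q, the remaining basis elements (now univariate) give the rest of the solution.
  q = 2: the earlier basis element becomes p - 5 = 0, giving p = 5 — point (5, 2).
Each listed point satisfies every original equation (direct substitution).

{(5, 2)}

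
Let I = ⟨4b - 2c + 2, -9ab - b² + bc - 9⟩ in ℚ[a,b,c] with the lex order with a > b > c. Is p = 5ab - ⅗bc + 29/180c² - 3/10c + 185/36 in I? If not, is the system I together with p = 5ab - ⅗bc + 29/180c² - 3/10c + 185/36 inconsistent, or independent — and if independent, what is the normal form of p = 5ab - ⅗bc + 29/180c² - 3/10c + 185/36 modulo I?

First compute the reduced Gröbner basis of I by Buchberger's algorithm.
f_1 = 4b - 2c + 2, LT = b.
f_2 = -9ab - b² + bc - 9, LT = ab.

S(f_1,f_2): lcm = ab. S = -½ac + ½a - 1/9b² + 1/9bc - 1.
  leading term ac: no divisor's leading term divides it; move -½ac to the remainder.
  leading term a: no divisor's leading term divides it; move ½a to the remainder.
  leading term b²: subtract (-1/36b)·f_1 from -1/9b² + 1/9bc - 1 → 1/18bc + 1/18b - 1
  leading term bc: subtract (1/72c)·f_1 from 1/18bc + 1/18b - 1 → 1/18b + 1/36c² - 1/36c - 1
  leading term b: subtract (1/72)·f_1 from 1/18b + 1/36c² - 1/36c - 1 → 1/36c² - 37/36
  leading term c²: no divisor's leading term divides it; move 1/36c² to the remainder.
  leading term 1: no divisor's leading term divides it; move -37/36 to the remainder.
  remainder -½ac + ½a + 1/36c² - 37/36 ≠ 0; add h_3 = -½ac + ½a + 1/36c² - 37/36 to the basis.

The other S-polynomials (S(f_1,h_3), S(f_2,h_3)) all reduce to 0 modulo the current basis, so we have a Gröbner basis.
Inter-reduce: drop elements whose leading term is divisible by another's, tail-reduce, and make monic.
Reduced Gröbner basis: {ac - a - 1/18c² + 37/18, b - ½c + ½}.
Label its elements g_1 = ac - a - 1/18c² + 37/18, g_2 = b - ½c + ½.

Reduce p = 5ab - ⅗bc + 29/180c² - 3/10c + 185/36 modulo G:
  leading term ab: subtract (5a)·g_2 from 5ab - ⅗bc + 29/180c² - 3/10c + 185/36 → 5/2ac - 5/2a - ⅗bc + 29/180c² - 3/10c + 185/36
  leading term ac: subtract (5/2)·g_1 from 5/2ac - 5/2a - ⅗bc + 29/180c² - 3/10c + 185/36 → -⅗bc + 3/10c² - 3/10c
  leading term bc: subtract (-⅗c)·g_2 from -⅗bc + 3/10c² - 3/10c → 0
  normal form = 0.
Since the normal form is 0, p ∈ I.

5ab - ⅗bc + 29/180c² - 3/10c + 185/36 lies in I (it reduces to 0).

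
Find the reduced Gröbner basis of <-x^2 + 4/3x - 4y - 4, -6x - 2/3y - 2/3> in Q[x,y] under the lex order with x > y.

f_1 = -x^2 + 4/3x - 4y - 4, LT = x^2.
f_2 = -6x - 2/3y - 2/3, LT = x.

S(f_1,f_2): lcm = x^2. S = -1/9xy - 13/9x + 4y + 4.
  leading term xy: subtract (1/54y)·f_2 from -1/9xy - 13/9x + 4y + 4 → -13/9x + 1/81y^2 + 325/81y + 4
  leading term x: subtract (13/54)·f_2 from -13/9x + 1/81y^2 + 325/81y + 4 → 1/81y^2 + 338/81y + 337/81
  leading term y^2: no divisor's leading term divides it; move 1/81y^2 to the remainder.
  leading term y: no divisor's leading term divides it; move 338/81y to the remainder.
  leading term 1: no divisor's leading term divides it; move 337/81 to the remainder.
  remainder 1/81y^2 + 338/81y + 337/81 ≠ 0; add g_3 = 1/81y^2 + 338/81y + 337/81 to the basis.

The other S-polynomials (S(f_1,g_3), S(f_2,g_3)) all reduce to 0 modulo the current basis, so we have a Gröbner basis.
Inter-reduce: drop elements whose leading term is divisible by another's, tail-reduce, and make monic.

G = {x + 1/9y + 1/9, y^2 + 338y + 337}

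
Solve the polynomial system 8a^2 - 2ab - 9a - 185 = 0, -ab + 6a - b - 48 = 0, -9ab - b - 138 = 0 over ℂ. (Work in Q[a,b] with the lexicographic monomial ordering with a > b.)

Compute a lex Gröbner basis by Buchberger's algorithm.
f_1 = 8a^2 - 2ab - 9a - 185, LT = a^2.
f_2 = -ab + 6a - b - 48, LT = ab.
f_3 = -9ab - b - 138, LT = ab.

S(f_1,f_2): lcm = a^2b. S = 6a^2 - 1/4ab^2 - 17/8ab - 48a - 185/8b.
  leading term a^2: subtract (3/4)·f_1 from 6a^2 - 1/4ab^2 - 17/8ab - 48a - 185/8b → -1/4ab^2 - 5/8ab - 165/4a - 185/8b + 555/4
  leading term ab^2: subtract (1/4b)·f_2 from -1/4ab^2 - 5/8ab - 165/4a - 185/8b + 555/4 → -17/8ab - 165/4a + 1/4b^2 - 89/8b + 555/4
  leading term ab: subtract (17/8)·f_2 from -17/8ab - 165/4a + 1/4b^2 - 89/8b + 555/4 → -54a + 1/4b^2 - 9b + 963/4
  leading term a: no divisor's leading term divides it; move -54a to the remainder.
  leading term b^2: no divisor's leading term divides it; move 1/4b^2 to the remainder.
  leading term b: no divisor's leading term divides it; move -9b to the remainder.
  leading term 1: no divisor's leading term divides it; move 963/4 to the remainder.
  remainder -54a + 1/4b^2 - 9b + 963/4 ≠ 0; add h_4 = -54a + 1/4b^2 - 9b + 963/4 to the basis.

S(f_1,f_3): lcm = a^2b. S = -1/4ab^2 - 89/72ab - 46/3a - 185/8b.
  leading term ab^2: subtract (1/4b)·f_2 from -1/4ab^2 - 89/72ab - 46/3a - 185/8b → -197/72ab - 46/3a + 1/4b^2 - 89/8b
  leading term ab: subtract (197/72)·f_2 from -197/72ab - 46/3a + 1/4b^2 - 89/8b → -127/4a + 1/4b^2 - 151/18b + 394/3
  leading term a: subtract (127/216)·h_4 from -127/4a + 1/4b^2 - 151/18b + 394/3 → 89/864b^2 - 223/72b - 327/32
  leading term b^2: no divisor's leading term divides it; move 89/864b^2 to the remainder.
  leading term b: no divisor's leading term divides it; move -223/72b to the remainder.
  leading term 1: no divisor's leading term divides it; move -327/32 to the remainder.
  remainder 89/864b^2 - 223/72b - 327/32 ≠ 0; add h_5 = 89/864b^2 - 223/72b - 327/32 to the basis.

S(f_2,f_3): lcm = ab. S = -6a + 8/9b + 98/3.
  leading term a: subtract (1/9)·h_4 from -6a + 8/9b + 98/3 → -1/36b^2 + 17/9b + 71/12
  leading term b^2: subtract (-24/89)·h_5 from -1/36b^2 + 17/9b + 71/12 → 844/801b + 844/267
  leading term b: no divisor's leading term divides it; move 844/801b to the remainder.
  leading term 1: no divisor's leading term divides it; move 844/267 to the remainder.
  remainder 844/801b + 844/267 ≠ 0; add h_6 = 844/801b + 844/267 to the basis.

The other S-polynomials (S(f_1,h_4), S(f_2,h_4), S(f_3,h_4), S(f_1,h_5), S(f_2,h_5), S(f_3,h_5), S(h_4,h_5), S(f_1,h_6), S(f_2,h_6), S(f_3,h_6), S(h_4,h_6), S(h_5,h_6)) all reduce to 0 modulo the current basis, so we have a Gröbner basis.
Inter-reduce: drop elements whose leading term is divisible by another's, tail-reduce, and make monic.
Reduced Gröbner basis: {a - 5, b + 3}.

The lex basis is triangular: the last element involves only b. Solving b + 3 = 0 gives b ∈ {-3}; substituting each value into the earlier elements determines the remaining variables.
  b = -3: the earlier basis element becomes a - 5 = 0, giving a = 5 — point (5, -3).

{(5, -3)}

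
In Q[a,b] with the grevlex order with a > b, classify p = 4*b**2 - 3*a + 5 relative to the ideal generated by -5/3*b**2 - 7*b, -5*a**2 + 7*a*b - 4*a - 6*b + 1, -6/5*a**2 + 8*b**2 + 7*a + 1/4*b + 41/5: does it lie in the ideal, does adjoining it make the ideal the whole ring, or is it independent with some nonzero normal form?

First compute the reduced Gröbner basis of I by Buchberger's algorithm.
f_1 = -5/3*b**2 - 7*b, LT = b**2.
f_2 = -5*a**2 + 7*a*b - 4*a - 6*b + 1, LT = a**2.
f_3 = -6/5*a**2 + 8*b**2 + 7*a + 1/4*b + 41/5, LT = a**2.

S(f_2,f_3): lcm = a**2. S = -7/5*a*b + 20/3*b**2 + 199/30*a + 169/120*b + 199/30.
  reduce S modulo (f_1, f_2, f_3):
  remainder -7/5*a*b + 199/30*a - 3191/120*b + 199/30 ≠ 0; add h_4 = -7/5*a*b + 199/30*a - 3191/120*b + 199/30 to the basis.

S(f_1,h_4): lcm = a*b**2. S = 1877/210*a*b - 3191/168*b**2 + 199/42*b.
  reduce S modulo (f_1, f_2, f_3, h_4):
  remainder 373523/8820*a - 601577/7056*b + 373523/8820 ≠ 0; add h_5 = 373523/8820*a - 601577/7056*b + 373523/8820 to the basis.

S(f_2,h_4): lcm = a**2*b. S = -7/5*a*b**2 + 199/42*a**2 - 15283/840*a*b + 6/5*b**2 + 199/42*a - 1/5*b.
  reduce S modulo (f_1, f_2, f_3, h_4, h_5):
  remainder 281880973/6306720*b ≠ 0; add h_6 = 281880973/6306720*b to the basis.

The other S-polynomials (S(f_1,f_2), S(f_1,f_3), S(f_3,h_4), S(f_1,h_5), S(f_2,h_5), S(f_3,h_5), S(h_4,h_5), S(f_1,h_6), S(f_2,h_6), S(f_3,h_6), S(h_4,h_6), S(h_5,h_6)) all reduce to 0 modulo the current basis, so we have a Gröbner basis.
Inter-reduce: drop elements whose leading term is divisible by another's, tail-reduce, and make monic.
Reduced Gröbner basis: {a + 1, b}.
Label its elements g_1 = a + 1, g_2 = b.

Reduce p = 4*b**2 - 3*a + 5 modulo G:
  leading term b**2: subtract (4*b)·g_2 from 4*b**2 - 3*a + 5 → -3*a + 5
  leading term a: subtract (-3)·g_1 from -3*a + 5 → 8
  leading term 1: no divisor's leading term divides it; move 8 to the remainder.
  normal form = 8.
The normal form is nonzero, so p ∉ I. Since p minus its normal form lies in I, I + (p) = I + (r) where r = 8; decide whether this ideal is the whole ring.
Here r = 8 is a nonzero constant, hence a unit: 1 ∈ I + (p), the Gröbner basis of I + (p) is {1}, and the enlarged system has no common solution — adjoining p is inconsistent.

The remainder on division by a Gröbner basis is unique — it is the normal form.

Adjoining 4*b**2 - 3*a + 5 makes the ideal the whole ring: the system is inconsistent.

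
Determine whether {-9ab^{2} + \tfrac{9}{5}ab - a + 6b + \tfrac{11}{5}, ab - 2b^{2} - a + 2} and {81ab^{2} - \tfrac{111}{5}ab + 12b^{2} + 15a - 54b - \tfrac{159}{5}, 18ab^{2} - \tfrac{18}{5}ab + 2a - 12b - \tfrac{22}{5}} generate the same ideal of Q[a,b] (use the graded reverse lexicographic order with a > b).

Yes, the ideals are equal.

Since reduced Gröbner bases are canonical representatives of ideals under a given ordering, it suffices to compute and compare them.
Buchberger on the first generating set:
f_1 = -9ab^{2} + \tfrac{9}{5}ab - a + 6b + \tfrac{11}{5}, LT = ab^{2}.
f_2 = ab - 2b^{2} - a + 2, LT = ab.

S(f_1,f_2): lcm = ab^{2}. S = 2b^{3} + \tfrac{4}{5}ab + \tfrac{1}{9}a - \tfrac{8}{3}b - \tfrac{11}{45}.
  leading term b^{3}: no divisor's leading term divides it; move 2b^{3} to the remainder.
  leading term ab: subtract (\tfrac{4}{5})·f_2 from \tfrac{4}{5}ab + \tfrac{1}{9}a - \tfrac{8}{3}b - \tfrac{11}{45} → \tfrac{8}{5}b^{2} + \tfrac{41}{45}a - \tfrac{8}{3}b - \tfrac{83}{45}
  leading term b^{2}: no divisor's leading term divides it; move \tfrac{8}{5}b^{2} to the remainder.
  leading term a: no divisor's leading term divides it; move \tfrac{41}{45}a to the remainder.
  leading term b: no divisor's leading term divides it; move -\tfrac{8}{3}b to the remainder.
  leading term 1: no divisor's leading term divides it; move -\tfrac{83}{45} to the remainder.
  remainder 2b^{3} + \tfrac{8}{5}b^{2} + \tfrac{41}{45}a - \tfrac{8}{3}b - \tfrac{83}{45} ≠ 0; add g_3 = 2b^{3} + \tfrac{8}{5}b^{2} + \tfrac{41}{45}a - \tfrac{8}{3}b - \tfrac{83}{45} to the basis.

S(f_1,g_3): lcm = ab^{3}. S = -ab^{2} - \tfrac{41}{90}a^{2} + \tfrac{13}{9}ab - \tfrac{2}{3}b^{2} + \tfrac{83}{90}a - \tfrac{11}{45}b.
  leading term ab^{2}: subtract (\tfrac{1}{9})·f_1 from -ab^{2} - \tfrac{41}{90}a^{2} + \tfrac{13}{9}ab - \tfrac{2}{3}b^{2} + \tfrac{83}{90}a - \tfrac{11}{45}b → -\tfrac{41}{90}a^{2} + \tfrac{56}{45}ab - \tfrac{2}{3}b^{2} + \tfrac{31}{30}a - \tfrac{41}{45}b - \tfrac{11}{45}
  leading term a^{2}: no divisor's leading term divides it; move -\tfrac{41}{90}a^{2} to the remainder.
  leading term ab: subtract (\tfrac{56}{45})·f_2 from \tfrac{56}{45}ab - \tfrac{2}{3}b^{2} + \tfrac{31}{30}a - \tfrac{41}{45}b - \tfrac{11}{45} → \tfrac{82}{45}b^{2} + \tfrac{41}{18}a - \tfrac{41}{45}b - \tfrac{41}{15}
  leading term b^{2}: no divisor's leading term divides it; move \tfrac{82}{45}b^{2} to the remainder.
  leading term a: no divisor's leading term divides it; move \tfrac{41}{18}a to the remainder.
  leading term b: no divisor's leading term divides it; move -\tfrac{41}{45}b to the remainder.
  leading term 1: no divisor's leading term divides it; move -\tfrac{41}{15} to the remainder.
  remainder -\tfrac{41}{90}a^{2} + \tfrac{82}{45}b^{2} + \tfrac{41}{18}a - \tfrac{41}{45}b - \tfrac{41}{15} ≠ 0; add g_4 = -\tfrac{41}{90}a^{2} + \tfrac{82}{45}b^{2} + \tfrac{41}{18}a - \tfrac{41}{45}b - \tfrac{41}{15} to the basis.

The other S-polynomials (S(f_2,g_3), S(f_1,g_4), S(f_2,g_4), S(g_3,g_4)) all reduce to 0 modulo the current basis, so we have a Gröbner basis.
Inter-reduce: drop elements whose leading term is divisible by another's, tail-reduce, and make monic.
Reduced Gröbner basis: {b^{3} + \tfrac{4}{5}b^{2} + \tfrac{41}{90}a - \tfrac{4}{3}b - \tfrac{83}{90}, a^{2} - 4b^{2} - 5a + 2b + 6, ab - 2b^{2} - a + 2}.

Buchberger on the second generating set:
h_1 = 81ab^{2} - \tfrac{111}{5}ab + 12b^{2} + 15a - 54b - \tfrac{159}{5}, LT = ab^{2}.
h_2 = 18ab^{2} - \tfrac{18}{5}ab + 2a - 12b - \tfrac{22}{5}, LT = ab^{2}.

S(h_1,h_2): lcm = ab^{2}. S = -\tfrac{2}{27}ab + \tfrac{4}{27}b^{2} + \tfrac{2}{27}a - \tfrac{4}{27}.
  leading term ab: no divisor's leading term divides it; move -\tfrac{2}{27}ab to the remainder.
  leading term b^{2}: no divisor's leading term divides it; move \tfrac{4}{27}b^{2} to the remainder.
  leading term a: no divisor's leading term divides it; move \tfrac{2}{27}a to the remainder.
  leading term 1: no divisor's leading term divides it; move -\tfrac{4}{27} to the remainder.
  remainder -\tfrac{2}{27}ab + \tfrac{4}{27}b^{2} + \tfrac{2}{27}a - \tfrac{4}{27} ≠ 0; add k_3 = -\tfrac{2}{27}ab + \tfrac{4}{27}b^{2} + \tfrac{2}{27}a - \tfrac{4}{27} to the basis.

S(h_1,k_3): lcm = ab^{2}. S = 2b^{3} + \tfrac{98}{135}ab + \tfrac{4}{27}b^{2} + \tfrac{5}{27}a - \tfrac{8}{3}b - \tfrac{53}{135}.
  leading term b^{3}: no divisor's leading term divides it; move 2b^{3} to the remainder.
  leading term ab: subtract (-\tfrac{49}{5})·k_3 from \tfrac{98}{135}ab + \tfrac{4}{27}b^{2} + \tfrac{5}{27}a - \tfrac{8}{3}b - \tfrac{53}{135} → \tfrac{8}{5}b^{2} + \tfrac{41}{45}a - \tfrac{8}{3}b - \tfrac{83}{45}
  leading term b^{2}: no divisor's leading term divides it; move \tfrac{8}{5}b^{2} to the remainder.
  leading term a: no divisor's leading term divides it; move \tfrac{41}{45}a to the remainder.
  leading term b: no divisor's leading term divides it; move -\tfrac{8}{3}b to the remainder.
  leading term 1: no divisor's leading term divides it; move -\tfrac{83}{45} to the remainder.
  remainder 2b^{3} + \tfrac{8}{5}b^{2} + \tfrac{41}{45}a - \tfrac{8}{3}b - \tfrac{83}{45} ≠ 0; add k_4 = 2b^{3} + \tfrac{8}{5}b^{2} + \tfrac{41}{45}a - \tfrac{8}{3}b - \tfrac{83}{45} to the basis.

S(h_1,k_4): lcm = ab^{3}. S = -\tfrac{29}{27}ab^{2} + \tfrac{4}{27}b^{3} - \tfrac{41}{90}a^{2} + \tfrac{41}{27}ab - \tfrac{2}{3}b^{2} + \tfrac{83}{90}a - \tfrac{53}{135}b.
  leading term ab^{2}: subtract (-\tfrac{29}{2187})·h_1 from -\tfrac{29}{27}ab^{2} + \tfrac{4}{27}b^{3} - \tfrac{41}{90}a^{2} + \tfrac{41}{27}ab - \tfrac{2}{3}b^{2} + \tfrac{83}{90}a - \tfrac{53}{135}b → \tfrac{4}{27}b^{3} - \tfrac{41}{90}a^{2} + \tfrac{4462}{3645}ab - \tfrac{370}{729}b^{2} + \tfrac{8173}{7290}a - \tfrac{449}{405}b - \tfrac{1537}{3645}
  leading term b^{3}: subtract (\tfrac{2}{27})·k_4 from \tfrac{4}{27}b^{3} - \tfrac{41}{90}a^{2} + \tfrac{4462}{3645}ab - \tfrac{370}{729}b^{2} + \tfrac{8173}{7290}a - \tfrac{449}{405}b - \tfrac{1537}{3645} → -\tfrac{41}{90}a^{2} + \tfrac{4462}{3645}ab - \tfrac{2282}{3645}b^{2} + \tfrac{7681}{7290}a - \tfrac{41}{45}b - \tfrac{1039}{3645}
  leading term a^{2}: no divisor's leading term divides it; move -\tfrac{41}{90}a^{2} to the remainder.
  leading term ab: subtract (-\tfrac{2231}{135})·k_3 from \tfrac{4462}{3645}ab - \tfrac{2282}{3645}b^{2} + \tfrac{7681}{7290}a - \tfrac{41}{45}b - \tfrac{1039}{3645} → \tfrac{82}{45}b^{2} + \tfrac{41}{18}a - \tfrac{41}{45}b - \tfrac{41}{15}
  leading term b^{2}: no divisor's leading term divides it; move \tfrac{82}{45}b^{2} to the remainder.
  leading term a: no divisor's leading term divides it; move \tfrac{41}{18}a to the remainder.
  leading term b: no divisor's leading term divides it; move -\tfrac{41}{45}b to the remainder.
  leading term 1: no divisor's leading term divides it; move -\tfrac{41}{15} to the remainder.
  remainder -\tfrac{41}{90}a^{2} + \tfrac{82}{45}b^{2} + \tfrac{41}{18}a - \tfrac{41}{45}b - \tfrac{41}{15} ≠ 0; add k_5 = -\tfrac{41}{90}a^{2} + \tfrac{82}{45}b^{2} + \tfrac{41}{18}a - \tfrac{41}{45}b - \tfrac{41}{15} to the basis.

The other S-polynomials (S(h_2,k_3), S(h_2,k_4), S(k_3,k_4), S(h_1,k_5), S(h_2,k_5), S(k_3,k_5), S(k_4,k_5)) all reduce to 0 modulo the current basis, so we have a Gröbner basis.
Inter-reduce: drop elements whose leading term is divisible by another's, tail-reduce, and make monic.
Reduced Gröbner basis: {b^{3} + \tfrac{4}{5}b^{2} + \tfrac{41}{90}a - \tfrac{4}{3}b - \tfrac{83}{90}, a^{2} - 4b^{2} - 5a + 2b + 6, ab - 2b^{2} - a + 2}.

The two bases agree; hence the ideals are identical.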